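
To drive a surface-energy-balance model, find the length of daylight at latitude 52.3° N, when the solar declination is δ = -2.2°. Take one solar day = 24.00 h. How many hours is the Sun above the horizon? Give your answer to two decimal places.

11.62 h

cos H₀ = −tan φ · tan δ = −tan(+52.3°) × tan(-2.200°) = 0.0497, so H₀ = 1.5211 rad = 87.15°.
Daylight = 2H₀/(2π) × 24.00 h = (1.5211/π) × 24.00 = 11.62 h.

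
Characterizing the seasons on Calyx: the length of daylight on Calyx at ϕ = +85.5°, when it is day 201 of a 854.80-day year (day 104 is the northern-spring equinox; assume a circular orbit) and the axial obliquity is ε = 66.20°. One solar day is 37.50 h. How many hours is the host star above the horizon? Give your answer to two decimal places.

Solar longitude: L_s = 360° × (201 − 104)/854.80 = 40.852°.
sin δ = sin 66.20° × sin 40.852° = 0.59848, so δ = +36.761°.
Sunrise equation: cos h₀ = −tan ϕ · tan δ = -9.4920 ≤ −1, so the host star never sets (polar day) and h₀ = π.
Daylight = 2h₀/(2π) × 37.50 h = (3.1416/π) × 37.50 = 37.50 h.

37.50 h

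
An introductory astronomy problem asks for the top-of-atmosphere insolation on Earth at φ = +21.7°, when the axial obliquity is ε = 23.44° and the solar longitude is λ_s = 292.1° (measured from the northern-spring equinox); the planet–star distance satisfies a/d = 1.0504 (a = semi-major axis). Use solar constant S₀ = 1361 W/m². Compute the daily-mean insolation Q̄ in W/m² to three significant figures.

Solar declination: sin δ = sin ε · sin λ_s = sin 23.44° × sin 292.1° = -0.36856, so δ = -21.627°.
cos H₀ = −tan(+21.7°) tan(-21.627°) = 0.1578, H₀ = 1.4124 rad.
Bracket: H₀ sin φ sin δ + cos φ cos δ sin H₀ = 1.4124×0.36975×-0.36856 + 0.92913×0.92960×0.98747 = -0.192475 + 0.852897 = 0.660422.
Inverse-square distance factor (a/d)² = 1.0504² = 1.103340.
Q̄ = (S₀/π) × 1.103340 × [bracket] = (1361/π) × 1.103340 × 0.660422 = 315.7 W/m².

Q̄ ≈ 316 W/m²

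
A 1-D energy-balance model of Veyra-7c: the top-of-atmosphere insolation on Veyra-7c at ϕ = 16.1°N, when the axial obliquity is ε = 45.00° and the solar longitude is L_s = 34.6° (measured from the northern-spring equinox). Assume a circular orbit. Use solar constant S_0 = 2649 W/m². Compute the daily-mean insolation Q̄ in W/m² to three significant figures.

Q̄ ≈ 895 W/m²

Solar declination: sin δ = sin ε · sin L_s = sin 45.00° × sin 34.6° = 0.40153, so δ = +23.674°.
cos h₀ = −tan(+16.1°) tan(+23.674°) = -0.1265, h₀ = 1.6977 rad.
Bracket: h₀ sin ϕ sin δ + cos ϕ cos δ sin h₀ = 1.6977×0.27731×0.40153 + 0.96078×0.91585×0.99196 = 0.189036 + 0.872856 = 1.061892.
Q̄ = (S_0/π) × [bracket] = (2649/π) × 1.061892 = 895.4 W/m².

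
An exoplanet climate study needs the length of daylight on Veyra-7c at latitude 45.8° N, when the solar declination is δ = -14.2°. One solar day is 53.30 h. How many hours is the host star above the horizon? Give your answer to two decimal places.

cos H₀ = −tan φ · tan δ = −tan(+45.8°) × tan(-14.200°) = 0.2602, so H₀ = 1.3076 rad = 74.92°.
Daylight = 2H₀/(2π) × 53.30 h = (1.3076/π) × 53.30 = 22.18 h.

22.18 h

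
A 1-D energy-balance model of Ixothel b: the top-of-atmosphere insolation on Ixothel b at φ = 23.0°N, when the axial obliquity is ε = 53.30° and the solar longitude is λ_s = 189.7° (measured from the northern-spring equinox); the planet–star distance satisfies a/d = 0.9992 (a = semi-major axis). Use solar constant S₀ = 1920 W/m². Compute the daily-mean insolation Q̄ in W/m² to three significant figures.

Solar declination: sin δ = sin ε · sin λ_s = sin 53.30° × sin 189.7° = -0.13509, so δ = -7.764°.
cos H₀ = −tan(+23.0°) tan(-7.764°) = 0.0579, H₀ = 1.5129 rad.
Bracket: H₀ sin φ sin δ + cos φ cos δ sin H₀ = 1.5129×0.39073×-0.13509 + 0.92050×0.99083×0.99832 = -0.079856 + 0.910527 = 0.830671.
Inverse-square distance factor (a/d)² = 0.9992² = 0.998401.
Q̄ = (S₀/π) × 0.998401 × [bracket] = (1920/π) × 0.998401 × 0.830671 = 506.9 W/m².

Q̄ ≈ 507 W/m²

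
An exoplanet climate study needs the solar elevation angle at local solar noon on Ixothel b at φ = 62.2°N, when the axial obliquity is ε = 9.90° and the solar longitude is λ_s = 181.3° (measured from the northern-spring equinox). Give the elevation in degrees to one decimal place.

27.6°

Solar declination: sin δ = sin ε · sin λ_s = sin 9.90° × sin 181.3° = -0.00390, so δ = -0.223°.
At local noon the hour angle is zero, so the zenith angle equals |φ − δ| = |+62.2° − (-0.223°)| = 62.423°.
Elevation = 90° − 62.423° = 27.6°.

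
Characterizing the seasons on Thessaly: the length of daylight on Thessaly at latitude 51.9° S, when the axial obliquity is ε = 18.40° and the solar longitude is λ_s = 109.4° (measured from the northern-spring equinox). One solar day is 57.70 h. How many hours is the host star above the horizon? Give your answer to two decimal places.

Solar declination: sin δ = sin ε · sin λ_s = sin 18.40° × sin 109.4° = 0.29773, so δ = +17.321°.
cos H₀ = −tan φ · tan δ = −tan(-51.9°) × tan(+17.321°) = 0.3977, so H₀ = 1.1617 rad = 66.56°.
Daylight = 2H₀/(2π) × 57.70 h = (1.1617/π) × 57.70 = 21.34 h.

21.34 h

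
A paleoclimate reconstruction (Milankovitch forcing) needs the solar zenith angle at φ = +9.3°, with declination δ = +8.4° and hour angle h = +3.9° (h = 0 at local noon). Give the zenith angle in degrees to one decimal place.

θ_z = 4.0°

cos θ_z = sin φ sin δ + cos φ cos δ cos h = 0.023608 + 0.974008 = 0.997616.
θ_z = arccos(0.997616) = 4.0°.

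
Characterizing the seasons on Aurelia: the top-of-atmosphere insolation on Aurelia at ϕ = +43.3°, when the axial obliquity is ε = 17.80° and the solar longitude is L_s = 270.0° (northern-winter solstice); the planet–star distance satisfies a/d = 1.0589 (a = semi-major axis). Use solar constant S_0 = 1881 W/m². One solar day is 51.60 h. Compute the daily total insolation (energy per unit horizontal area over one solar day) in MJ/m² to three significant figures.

49.3 MJ/m²

Solar declination: sin δ = sin ε · sin L_s = sin 17.80° × sin 270.0° = -0.30570, so δ = -17.800°.
cos h₀ = −tan(+43.3°) tan(-17.800°) = 0.3026, h₀ = 1.2634 rad.
Bracket: h₀ sin ϕ sin δ + cos ϕ cos δ sin h₀ = 1.2634×0.68582×-0.30570 + 0.72777×0.95213×0.95313 = -0.264878 + 0.660454 = 0.395576.
Inverse-square distance factor (a/d)² = 1.0589² = 1.121269.
Q̄ = (S_0/π) × 1.121269 × [bracket] = (1881/π) × 1.121269 × 0.395576 = 265.57 W/m².
Daily total = Q̄ × 51.60 h × 3600 s/h = 265.57 × 51.60 × 3600 / 10⁶ = 49.33 MJ/m².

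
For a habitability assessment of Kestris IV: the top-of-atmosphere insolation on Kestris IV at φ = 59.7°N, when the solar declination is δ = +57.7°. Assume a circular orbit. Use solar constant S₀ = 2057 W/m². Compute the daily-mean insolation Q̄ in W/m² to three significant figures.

cos H₀ = −tan(+59.7°) tan(+57.700°) = -2.7070 ≤ −1 ⇒ polar day, H₀ = π.
Bracket: H₀ sin φ sin δ + cos φ cos δ sin H₀ = 3.1416×0.86340×0.84526 + 0.50453×0.53435×0.00000 = 2.292732 + 0.000000 = 2.292732.
Q̄ = (S₀/π) × [bracket] = (2057/π) × 2.292732 = 1501 W/m².

Q̄ ≈ 1.50e+03 W/m²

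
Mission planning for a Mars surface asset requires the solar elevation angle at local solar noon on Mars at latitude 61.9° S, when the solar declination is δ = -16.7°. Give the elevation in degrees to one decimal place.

At local noon the hour angle is zero, so the zenith angle equals |φ − δ| = |-61.9° − (-16.700°)| = 45.200°.
Elevation = 90° − 45.200° = 44.8°.

44.8°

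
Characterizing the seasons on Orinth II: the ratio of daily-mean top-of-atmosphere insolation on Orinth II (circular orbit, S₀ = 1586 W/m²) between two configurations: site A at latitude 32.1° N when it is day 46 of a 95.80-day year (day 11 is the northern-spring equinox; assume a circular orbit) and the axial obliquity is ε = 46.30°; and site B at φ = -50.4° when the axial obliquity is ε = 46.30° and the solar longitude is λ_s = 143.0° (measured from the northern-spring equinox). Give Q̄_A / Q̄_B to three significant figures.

Q̄_A / Q̄_B ≈ 8.24

— Configuration A (φ=+32.1°):
Solar longitude: λ_s = 360° × (46 − 11)/95.80 = 131.524°.
sin δ = sin 46.30° × sin 131.524° = 0.54127, so δ = +32.770°.
cos H₀ = −tan(+32.1°) tan(+32.770°) = -0.4038, H₀ = 1.9865 rad.
Bracket: H₀ sin φ sin δ + cos φ cos δ sin H₀ = 1.9865×0.53140×0.54127 + 0.84712×0.84085×0.91485 = 0.571379 + 0.651648 = 1.223027.
Q̄ = (S₀/π) × [bracket] = (1586/π) × 1.223027 = 617.43 W/m².
— Configuration B (φ=-50.4°):
Solar declination: sin δ = sin ε · sin λ_s = sin 46.30° × sin 143.0° = 0.43509, so δ = +25.791°.
cos H₀ = −tan(-50.4°) tan(+25.791°) = 0.5841, H₀ = 0.9470 rad.
Bracket: H₀ sin φ sin δ + cos φ cos δ sin H₀ = 0.9470×-0.77051×0.43509 + 0.63742×0.90039×0.81166 = -0.317473 + 0.465833 = 0.148360.
Q̄ = (S₀/π) × [bracket] = (1586/π) × 0.148360 = 74.898 W/m².
Ratio Q̄_A / Q̄_B = 617.43 / 74.898 = 8.244.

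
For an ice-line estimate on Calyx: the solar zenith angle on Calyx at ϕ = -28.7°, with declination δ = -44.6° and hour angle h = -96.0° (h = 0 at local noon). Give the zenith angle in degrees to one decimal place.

cos θ_z = sin ϕ sin δ + cos ϕ cos δ cos h = 0.337190 + -0.065283 = 0.271907.
θ_z = arccos(0.271907) = 74.2°.

θ_z = 74.2°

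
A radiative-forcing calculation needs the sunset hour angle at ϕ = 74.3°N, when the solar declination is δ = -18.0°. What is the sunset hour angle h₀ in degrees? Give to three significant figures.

h₀ = 0.00°

cos h₀ = −tan ϕ · tan δ = 1.1559 ≥ 1, so the Sun never rises (polar night) and h₀ = 0.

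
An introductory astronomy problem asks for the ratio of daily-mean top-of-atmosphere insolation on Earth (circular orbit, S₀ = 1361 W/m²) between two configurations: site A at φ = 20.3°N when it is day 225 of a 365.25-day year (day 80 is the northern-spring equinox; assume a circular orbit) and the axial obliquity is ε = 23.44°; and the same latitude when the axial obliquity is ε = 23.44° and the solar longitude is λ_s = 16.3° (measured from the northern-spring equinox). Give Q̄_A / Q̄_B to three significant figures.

— Configuration A (φ=+20.3°):
Solar longitude: λ_s = 360° × (225 − 80)/365.25 = 142.916°.
sin δ = sin 23.44° × sin 142.916° = 0.23986, so δ = +13.878°.
cos H₀ = −tan(+20.3°) tan(+13.878°) = -0.0914, H₀ = 1.6623 rad.
Bracket: H₀ sin φ sin δ + cos φ cos δ sin H₀ = 1.6623×0.34694×0.23986 + 0.93789×0.97081×0.99581 = 0.138332 + 0.906698 = 1.045030.
Q̄ = (S₀/π) × [bracket] = (1361/π) × 1.045030 = 452.73 W/m².
— Configuration B (φ=+20.3°):
Solar declination: sin δ = sin ε · sin λ_s = sin 23.44° × sin 16.3° = 0.11165, so δ = +6.410°.
cos H₀ = −tan(+20.3°) tan(+6.410°) = -0.0416, H₀ = 1.6124 rad.
Bracket: H₀ sin φ sin δ + cos φ cos δ sin H₀ = 1.6124×0.34694×0.11165 + 0.93789×0.99375×0.99914 = 0.062458 + 0.931227 = 0.993685.
Q̄ = (S₀/π) × [bracket] = (1361/π) × 0.993685 = 430.48 W/m².
Ratio Q̄_A / Q̄_B = 452.73 / 430.48 = 1.052.

Q̄_A / Q̄_B ≈ 1.05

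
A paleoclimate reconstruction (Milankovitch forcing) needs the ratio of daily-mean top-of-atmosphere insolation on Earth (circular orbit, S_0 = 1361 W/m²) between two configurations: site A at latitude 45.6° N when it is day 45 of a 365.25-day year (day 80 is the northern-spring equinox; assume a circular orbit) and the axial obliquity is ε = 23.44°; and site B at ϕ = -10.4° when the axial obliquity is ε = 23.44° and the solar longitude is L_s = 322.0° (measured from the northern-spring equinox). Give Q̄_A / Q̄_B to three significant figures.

— Configuration A (ϕ=+45.6°):
Solar longitude: L_s = 360° × (45 − 80)/365.25 = -34.497°, i.e. -34.497° + 360° = 325.503°.
sin δ = sin 23.44° × sin 325.503° = -0.22529, so δ = -13.020°.
cos h₀ = −tan(+45.6°) tan(-13.020°) = 0.2361, h₀ = 1.3324 rad.
Bracket: h₀ sin ϕ sin δ + cos ϕ cos δ sin h₀ = 1.3324×0.71447×-0.22529 + 0.69966×0.97429×0.97172 = -0.214467 + 0.662394 = 0.447927.
Q̄ = (S_0/π) × [bracket] = (1361/π) × 0.447927 = 194.05 W/m².
— Configuration B (ϕ=-10.4°):
Solar declination: sin δ = sin ε · sin L_s = sin 23.44° × sin 322.0° = -0.24490, so δ = -14.176°.
cos h₀ = −tan(-10.4°) tan(-14.176°) = -0.0464, h₀ = 1.6172 rad.
Bracket: h₀ sin ϕ sin δ + cos ϕ cos δ sin h₀ = 1.6172×-0.18052×-0.24490 + 0.98357×0.96955×0.99892 = 0.071495 + 0.952590 = 1.024085.
Q̄ = (S_0/π) × [bracket] = (1361/π) × 1.024085 = 443.65 W/m².
Ratio Q̄_A / Q̄_B = 194.05 / 443.65 = 0.4374.

Q̄_A / Q̄_B ≈ 0.437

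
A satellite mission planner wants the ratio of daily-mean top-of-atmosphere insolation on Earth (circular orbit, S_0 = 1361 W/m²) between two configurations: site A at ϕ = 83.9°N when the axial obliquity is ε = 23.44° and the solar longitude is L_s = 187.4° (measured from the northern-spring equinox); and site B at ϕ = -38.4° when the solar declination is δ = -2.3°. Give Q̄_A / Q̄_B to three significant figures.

— Configuration A (ϕ=+83.9°):
Solar declination: sin δ = sin ε · sin L_s = sin 23.44° × sin 187.4° = -0.05123, so δ = -2.937°.
cos h₀ = −tan(+83.9°) tan(-2.937°) = 0.4800, h₀ = 1.0701 rad.
Bracket: h₀ sin ϕ sin δ + cos ϕ cos δ sin h₀ = 1.0701×0.99434×-0.05123 + 0.10626×0.99869×0.87725 = -0.054511 + 0.093094 = 0.038583.
Q̄ = (S_0/π) × [bracket] = (1361/π) × 0.038583 = 16.715 W/m².
— Configuration B (ϕ=-38.4°):
cos h₀ = −tan(-38.4°) tan(-2.300°) = -0.0318, h₀ = 1.6026 rad.
Bracket: h₀ sin ϕ sin δ + cos ϕ cos δ sin h₀ = 1.6026×-0.62115×-0.04013 + 0.78369×0.99919×0.99949 = 0.039948 + 0.782656 = 0.822604.
Q̄ = (S_0/π) × [bracket] = (1361/π) × 0.822604 = 356.37 W/m².
Ratio Q̄_A / Q̄_B = 16.715 / 356.37 = 0.04690.

Q̄_A / Q̄_B ≈ 0.0469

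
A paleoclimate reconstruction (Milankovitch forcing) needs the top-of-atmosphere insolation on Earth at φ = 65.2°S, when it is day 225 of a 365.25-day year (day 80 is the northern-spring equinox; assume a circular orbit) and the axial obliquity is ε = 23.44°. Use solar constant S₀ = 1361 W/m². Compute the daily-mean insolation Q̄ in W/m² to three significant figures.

Solar longitude: λ_s = 360° × (225 − 80)/365.25 = 142.916°.
sin δ = sin 23.44° × sin 142.916° = 0.23986, so δ = +13.878°.
cos H₀ = −tan(-65.2°) tan(+13.878°) = 0.5347, H₀ = 1.0066 rad.
Bracket: H₀ sin φ sin δ + cos φ cos δ sin H₀ = 1.0066×-0.90778×0.23986 + 0.41945×0.97081×0.84503 = -0.219177 + 0.344102 = 0.124925.
Q̄ = (S₀/π) × [bracket] = (1361/π) × 0.124925 = 54.12 W/m².

Q̄ ≈ 54.1 W/m²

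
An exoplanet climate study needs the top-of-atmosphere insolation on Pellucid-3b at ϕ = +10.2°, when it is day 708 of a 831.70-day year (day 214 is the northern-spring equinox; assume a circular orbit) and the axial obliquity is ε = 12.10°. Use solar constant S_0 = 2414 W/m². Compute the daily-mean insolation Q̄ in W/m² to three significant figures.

Q̄ ≈ 726 W/m²

Solar longitude: L_s = 360° × (708 − 214)/831.70 = 213.827°.
sin δ = sin 12.10° × sin 213.827° = -0.11669, so δ = -6.701°.
cos h₀ = −tan(+10.2°) tan(-6.701°) = 0.0211, h₀ = 1.5497 rad.
Bracket: h₀ sin ϕ sin δ + cos ϕ cos δ sin h₀ = 1.5497×0.17708×-0.11669 + 0.98420×0.99317×0.99978 = -0.032022 + 0.977263 = 0.945241.
Q̄ = (S_0/π) × [bracket] = (2414/π) × 0.945241 = 726.3 W/m².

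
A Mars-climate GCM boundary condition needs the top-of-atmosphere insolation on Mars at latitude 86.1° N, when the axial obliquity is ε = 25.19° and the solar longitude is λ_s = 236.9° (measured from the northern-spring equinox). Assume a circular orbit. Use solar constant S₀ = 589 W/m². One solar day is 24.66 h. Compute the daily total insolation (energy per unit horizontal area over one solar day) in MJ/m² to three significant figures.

Solar declination: sin δ = sin ε · sin λ_s = sin 25.19° × sin 236.9° = -0.35655, so δ = -20.889°.
cos H₀ = −tan(+86.1°) tan(-20.889°) = 5.5980 ≥ 1 ⇒ polar night, H₀ = 0 and Q̄ = 0.
Daily total = Q̄ × 24.66 h × 3600 s/h = 0.00 MJ/m².

0.00 MJ/m²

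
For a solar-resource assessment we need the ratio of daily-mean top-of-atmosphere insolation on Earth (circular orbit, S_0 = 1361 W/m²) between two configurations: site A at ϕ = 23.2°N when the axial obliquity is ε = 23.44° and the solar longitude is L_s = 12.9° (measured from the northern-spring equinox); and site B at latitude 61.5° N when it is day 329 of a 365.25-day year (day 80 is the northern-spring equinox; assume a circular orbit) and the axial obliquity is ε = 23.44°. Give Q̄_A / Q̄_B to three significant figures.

— Configuration A (ϕ=+23.2°):
Solar declination: sin δ = sin ε · sin L_s = sin 23.44° × sin 12.9° = 0.08881, so δ = +5.095°.
cos h₀ = −tan(+23.2°) tan(+5.095°) = -0.0382, h₀ = 1.6090 rad.
Bracket: h₀ sin ϕ sin δ + cos ϕ cos δ sin h₀ = 1.6090×0.39394×0.08881 + 0.91914×0.99605×0.99927 = 0.056292 + 0.914841 = 0.971133.
Q̄ = (S_0/π) × [bracket] = (1361/π) × 0.971133 = 420.71 W/m².
— Configuration B (ϕ=+61.5°):
Solar longitude: L_s = 360° × (329 − 80)/365.25 = 245.421°.
sin δ = sin 23.44° × sin 245.421° = -0.36174, so δ = -21.207°.
cos h₀ = −tan(+61.5°) tan(-21.207°) = 0.7146, h₀ = 0.7747 rad.
Bracket: h₀ sin ϕ sin δ + cos ϕ cos δ sin h₀ = 0.7747×0.87882×-0.36174 + 0.47716×0.93228×0.69948 = -0.246280 + 0.311161 = 0.064881.
Q̄ = (S_0/π) × [bracket] = (1361/π) × 0.064881 = 28.108 W/m².
Ratio Q̄_A / Q̄_B = 420.71 / 28.108 = 14.97.

Q̄_A / Q̄_B ≈ 15.0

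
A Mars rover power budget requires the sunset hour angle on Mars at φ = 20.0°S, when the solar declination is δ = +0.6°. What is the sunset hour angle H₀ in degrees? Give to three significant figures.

cos H₀ = −tan φ · tan δ = −tan(-20.0°) × tan(+0.600°) = 0.0038, so H₀ = 1.5670 rad = 89.78°.

H₀ = 89.8°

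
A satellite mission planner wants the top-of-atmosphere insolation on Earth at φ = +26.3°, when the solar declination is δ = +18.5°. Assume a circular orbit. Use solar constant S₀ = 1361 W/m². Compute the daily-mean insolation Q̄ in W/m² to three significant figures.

cos H₀ = −tan(+26.3°) tan(+18.500°) = -0.1654, H₀ = 1.7369 rad.
Bracket: H₀ sin φ sin δ + cos φ cos δ sin H₀ = 1.7369×0.44307×0.31730 + 0.89649×0.94832×0.98623 = 0.244184 + 0.838453 = 1.082637.
Q̄ = (S₀/π) × [bracket] = (1361/π) × 1.082637 = 469.0 W/m².

Q̄ ≈ 469 W/m²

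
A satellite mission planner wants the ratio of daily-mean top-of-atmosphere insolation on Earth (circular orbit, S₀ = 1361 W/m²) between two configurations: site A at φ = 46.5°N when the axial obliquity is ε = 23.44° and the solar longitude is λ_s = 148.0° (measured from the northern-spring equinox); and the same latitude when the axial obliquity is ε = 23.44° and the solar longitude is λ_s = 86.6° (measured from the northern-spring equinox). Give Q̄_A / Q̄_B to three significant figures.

— Configuration A (φ=+46.5°):
Solar declination: sin δ = sin ε · sin λ_s = sin 23.44° × sin 148.0° = 0.21080, so δ = +12.169°.
cos H₀ = −tan(+46.5°) tan(+12.169°) = -0.2272, H₀ = 1.8000 rad.
Bracket: H₀ sin φ sin δ + cos φ cos δ sin H₀ = 1.8000×0.72537×0.21080 + 0.68835×0.97753×0.97384 = 0.275234 + 0.655280 = 0.930514.
Q̄ = (S₀/π) × [bracket] = (1361/π) × 0.930514 = 403.12 W/m².
— Configuration B (φ=+46.5°):
Solar declination: sin δ = sin ε · sin λ_s = sin 23.44° × sin 86.6° = 0.39709, so δ = +23.396°.
cos H₀ = −tan(+46.5°) tan(+23.396°) = -0.4559, H₀ = 2.0442 rad.
Bracket: H₀ sin φ sin δ + cos φ cos δ sin H₀ = 2.0442×0.72537×0.39709 + 0.68835×0.91778×0.89002 = 0.588806 + 0.562274 = 1.151080.
Q̄ = (S₀/π) × [bracket] = (1361/π) × 1.151080 = 498.67 W/m².
Ratio Q̄_A / Q̄_B = 403.12 / 498.67 = 0.8084.

Q̄_A / Q̄_B ≈ 0.808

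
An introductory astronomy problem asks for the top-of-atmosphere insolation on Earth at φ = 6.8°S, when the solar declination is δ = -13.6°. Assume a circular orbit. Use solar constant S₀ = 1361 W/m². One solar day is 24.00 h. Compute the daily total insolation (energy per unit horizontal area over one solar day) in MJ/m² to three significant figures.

cos H₀ = −tan(-6.8°) tan(-13.600°) = -0.0288, H₀ = 1.5996 rad.
Bracket: H₀ sin φ sin δ + cos φ cos δ sin H₀ = 1.5996×-0.11840×-0.23514 + 0.99297×0.97196×0.99958 = 0.044534 + 0.964722 = 1.009256.
Q̄ = (S₀/π) × [bracket] = (1361/π) × 1.009256 = 437.23 W/m².
Daily total = Q̄ × 24.00 h × 3600 s/h = 437.23 × 24.00 × 3600 / 10⁶ = 37.78 MJ/m².

37.8 MJ/m²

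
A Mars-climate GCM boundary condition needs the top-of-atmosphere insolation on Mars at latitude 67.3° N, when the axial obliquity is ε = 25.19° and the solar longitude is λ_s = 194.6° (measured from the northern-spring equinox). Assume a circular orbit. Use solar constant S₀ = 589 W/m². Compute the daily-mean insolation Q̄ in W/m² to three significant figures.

Solar declination: sin δ = sin ε · sin λ_s = sin 25.19° × sin 194.6° = -0.10729, so δ = -6.159°.
cos H₀ = −tan(+67.3°) tan(-6.159°) = 0.2580, H₀ = 1.3099 rad.
Bracket: H₀ sin φ sin δ + cos φ cos δ sin H₀ = 1.3099×0.92254×-0.10729 + 0.38591×0.99423×0.96615 = -0.129653 + 0.370696 = 0.241043.
Q̄ = (S₀/π) × [bracket] = (589/π) × 0.241043 = 45.19 W/m².

Q̄ ≈ 45.2 W/m²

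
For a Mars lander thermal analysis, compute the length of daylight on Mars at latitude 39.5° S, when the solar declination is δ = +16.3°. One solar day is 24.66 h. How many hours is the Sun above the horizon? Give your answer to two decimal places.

10.42 h

cos H₀ = −tan φ · tan δ = −tan(-39.5°) × tan(+16.300°) = 0.2411, so H₀ = 1.3273 rad = 76.05°.
Daylight = 2H₀/(2π) × 24.66 h = (1.3273/π) × 24.66 = 10.42 h.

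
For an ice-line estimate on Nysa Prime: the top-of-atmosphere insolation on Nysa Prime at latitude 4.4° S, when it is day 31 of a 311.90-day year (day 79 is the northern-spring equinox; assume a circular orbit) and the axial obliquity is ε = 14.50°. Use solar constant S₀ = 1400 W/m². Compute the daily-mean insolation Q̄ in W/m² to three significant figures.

Q̄ ≈ 446 W/m²

Solar longitude: λ_s = 360° × (31 − 79)/311.90 = -55.402°, i.e. -55.402° + 360° = 304.598°.
sin δ = sin 14.50° × sin 304.598° = -0.20610, so δ = -11.894°.
cos H₀ = −tan(-4.4°) tan(-11.894°) = -0.0162, H₀ = 1.5870 rad.
Bracket: H₀ sin φ sin δ + cos φ cos δ sin H₀ = 1.5870×-0.07672×-0.20610 + 0.99705×0.97853×0.99987 = 0.025094 + 0.975517 = 1.000611.
Q̄ = (S₀/π) × [bracket] = (1400/π) × 1.000611 = 445.9 W/m².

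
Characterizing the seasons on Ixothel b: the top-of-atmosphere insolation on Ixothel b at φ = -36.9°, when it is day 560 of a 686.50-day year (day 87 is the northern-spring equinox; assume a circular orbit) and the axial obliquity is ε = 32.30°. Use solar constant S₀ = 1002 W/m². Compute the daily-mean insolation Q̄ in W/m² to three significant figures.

Solar longitude: λ_s = 360° × (560 − 87)/686.50 = 248.041°.
sin δ = sin 32.30° × sin 248.041° = -0.49559, so δ = -29.708°.
cos H₀ = −tan(-36.9°) tan(-29.708°) = -0.4284, H₀ = 2.0135 rad.
Bracket: H₀ sin φ sin δ + cos φ cos δ sin H₀ = 2.0135×-0.60042×-0.49559 + 0.79968×0.86856×0.90359 = 0.599141 + 0.627607 = 1.226748.
Q̄ = (S₀/π) × [bracket] = (1002/π) × 1.226748 = 391.3 W/m².

Q̄ ≈ 391 W/m²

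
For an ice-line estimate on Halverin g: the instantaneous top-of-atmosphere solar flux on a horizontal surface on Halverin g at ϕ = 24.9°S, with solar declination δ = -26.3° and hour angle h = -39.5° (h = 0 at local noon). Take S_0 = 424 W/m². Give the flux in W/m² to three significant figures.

cos θ_z = sin ϕ sin δ + cos ϕ cos δ cos h = 0.186549 + 0.627449 = 0.813998.
Flux = S_0 · cos θ_z = 424 × 0.813998 = 345.1 W/m².

345 W/m²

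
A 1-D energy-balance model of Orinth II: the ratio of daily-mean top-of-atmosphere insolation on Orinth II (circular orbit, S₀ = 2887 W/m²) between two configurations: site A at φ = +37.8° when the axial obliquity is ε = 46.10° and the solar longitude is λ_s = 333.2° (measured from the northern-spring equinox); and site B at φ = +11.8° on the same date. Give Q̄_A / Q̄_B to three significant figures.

Q̄_A / Q̄_B ≈ 0.560

— Configuration A (φ=+37.8°):
Solar declination: sin δ = sin ε · sin λ_s = sin 46.10° × sin 333.2° = -0.32488, so δ = -18.958°.
cos H₀ = −tan(+37.8°) tan(-18.958°) = 0.2665, H₀ = 1.3011 rad.
Bracket: H₀ sin φ sin δ + cos φ cos δ sin H₀ = 1.3011×0.61291×-0.32488 + 0.79016×0.94576×0.96385 = -0.259078 + 0.720287 = 0.461209.
Q̄ = (S₀/π) × [bracket] = (2887/π) × 0.461209 = 423.83 W/m².
— Configuration B (φ=+11.8°):
cos H₀ = −tan(+11.8°) tan(-18.958°) = 0.0718, H₀ = 1.4990 rad.
Bracket: H₀ sin φ sin δ + cos φ cos δ sin H₀ = 1.4990×0.20450×-0.32488 + 0.97887×0.94576×0.99742 = -0.099591 + 0.923388 = 0.823797.
Q̄ = (S₀/π) × [bracket] = (2887/π) × 0.823797 = 757.04 W/m².
Ratio Q̄_A / Q̄_B = 423.83 / 757.04 = 0.5599.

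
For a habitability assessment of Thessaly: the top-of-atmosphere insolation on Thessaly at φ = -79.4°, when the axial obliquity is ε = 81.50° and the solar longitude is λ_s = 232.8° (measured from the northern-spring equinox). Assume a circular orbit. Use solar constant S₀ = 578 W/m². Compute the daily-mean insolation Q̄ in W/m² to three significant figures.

Q̄ ≈ 448 W/m²

Solar declination: sin δ = sin ε · sin λ_s = sin 81.50° × sin 232.8° = -0.78778, so δ = -51.979°.
cos H₀ = −tan(-79.4°) tan(-51.979°) = -6.8340 ≤ −1 ⇒ polar day, H₀ = π.
Bracket: H₀ sin φ sin δ + cos φ cos δ sin H₀ = 3.1416×-0.98294×-0.78778 + 0.18395×0.61596×0.00000 = 2.432668 + 0.000000 = 2.432668.
Q̄ = (S₀/π) × [bracket] = (578/π) × 2.432668 = 447.6 W/m².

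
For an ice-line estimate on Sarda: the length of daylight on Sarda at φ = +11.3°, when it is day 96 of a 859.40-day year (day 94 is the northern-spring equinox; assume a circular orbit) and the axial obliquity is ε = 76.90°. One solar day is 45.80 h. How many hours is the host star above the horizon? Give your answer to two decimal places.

Solar longitude: λ_s = 360° × (96 − 94)/859.40 = 0.838°.
sin δ = sin 76.90° × sin 0.838° = 0.01424, so δ = +0.816°.
cos H₀ = −tan φ · tan δ = −tan(+11.3°) × tan(+0.816°) = -0.0028, so H₀ = 1.5736 rad = 90.16°.
Daylight = 2H₀/(2π) × 45.80 h = (1.5736/π) × 45.80 = 22.94 h.

22.94 h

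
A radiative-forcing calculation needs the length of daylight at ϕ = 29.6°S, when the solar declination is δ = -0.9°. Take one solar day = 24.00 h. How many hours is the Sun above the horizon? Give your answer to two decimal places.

12.07 h

cos h₀ = −tan ϕ · tan δ = −tan(-29.6°) × tan(-0.900°) = -0.0089, so h₀ = 1.5797 rad = 90.51°.
Daylight = 2h₀/(2π) × 24.00 h = (1.5797/π) × 24.00 = 12.07 h.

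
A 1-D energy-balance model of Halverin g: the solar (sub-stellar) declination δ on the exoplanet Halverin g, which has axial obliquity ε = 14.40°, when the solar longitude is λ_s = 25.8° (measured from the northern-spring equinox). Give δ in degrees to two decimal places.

δ = +6.21°

sin δ = sin ε · sin λ_s = sin 14.40° × sin 25.8° = 0.108238.
δ = arcsin(0.108238) = +6.21°.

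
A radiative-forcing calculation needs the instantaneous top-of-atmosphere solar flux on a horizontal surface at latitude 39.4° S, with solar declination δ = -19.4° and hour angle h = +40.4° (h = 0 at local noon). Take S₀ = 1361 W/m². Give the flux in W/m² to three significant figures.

cos θ_z = sin φ sin δ + cos φ cos δ cos h = 0.210833 + 0.555055 = 0.765888.
Flux = S₀ · cos θ_z = 1361 × 0.765888 = 1042 W/m².

1.04e+03 W/m²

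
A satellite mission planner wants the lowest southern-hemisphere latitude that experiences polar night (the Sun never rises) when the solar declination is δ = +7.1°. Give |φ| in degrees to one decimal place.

|φ| = 82.9°

Polar night requires cos H₀ = −tan φ tan δ ≥ 1, i.e. tan φ tan δ ≤ −1.
The boundary is |tan φ| · |tan δ| = 1, so |φ| = 90° − |δ| = 90° − 7.1° = 82.9° in the southern hemisphere.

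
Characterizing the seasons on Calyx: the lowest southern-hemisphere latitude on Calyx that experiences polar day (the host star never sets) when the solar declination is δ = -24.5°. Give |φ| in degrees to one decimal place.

|φ| = 65.5°

Polar day requires cos H₀ = −tan φ tan δ ≤ −1, i.e. tan φ tan δ ≥ 1.
The boundary is |tan φ| · |tan δ| = 1, so |φ| = 90° − |δ| = 90° − 24.5° = 65.5° in the southern hemisphere.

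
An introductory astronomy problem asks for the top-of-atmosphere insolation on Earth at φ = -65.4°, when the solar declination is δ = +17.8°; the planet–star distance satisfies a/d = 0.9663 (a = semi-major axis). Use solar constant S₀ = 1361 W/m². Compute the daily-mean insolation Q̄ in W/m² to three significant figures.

cos H₀ = −tan(-65.4°) tan(+17.800°) = 0.7013, H₀ = 0.7936 rad.
Bracket: H₀ sin φ sin δ + cos φ cos δ sin H₀ = 0.7936×-0.90924×0.30570 + 0.41628×0.95213×0.71290 = -0.220585 + 0.282560 = 0.061975.
Inverse-square distance factor (a/d)² = 0.9663² = 0.933736.
Q̄ = (S₀/π) × 0.933736 × [bracket] = (1361/π) × 0.933736 × 0.061975 = 25.07 W/m².

Q̄ ≈ 25.1 W/m²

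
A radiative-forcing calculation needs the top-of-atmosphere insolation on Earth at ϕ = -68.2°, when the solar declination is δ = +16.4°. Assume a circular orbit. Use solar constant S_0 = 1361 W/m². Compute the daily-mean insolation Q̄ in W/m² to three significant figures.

cos h₀ = −tan(-68.2°) tan(+16.400°) = 0.7358, h₀ = 0.7439 rad.
Bracket: h₀ sin ϕ sin δ + cos ϕ cos δ sin h₀ = 0.7439×-0.92849×0.28234 + 0.37137×0.95931×0.67715 = -0.195013 + 0.241241 = 0.046228.
Q̄ = (S_0/π) × [bracket] = (1361/π) × 0.046228 = 20.03 W/m².

Q̄ ≈ 20.0 W/m²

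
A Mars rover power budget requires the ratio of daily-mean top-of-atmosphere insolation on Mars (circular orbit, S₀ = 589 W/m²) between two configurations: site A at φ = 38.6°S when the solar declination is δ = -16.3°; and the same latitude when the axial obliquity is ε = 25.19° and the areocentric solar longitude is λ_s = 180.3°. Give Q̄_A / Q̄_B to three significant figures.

Q̄_A / Q̄_B ≈ 1.33

— Configuration A (φ=-38.6°):
cos H₀ = −tan(-38.6°) tan(-16.300°) = -0.2334, H₀ = 1.8064 rad.
Bracket: H₀ sin φ sin δ + cos φ cos δ sin H₀ = 1.8064×-0.62388×-0.28067 + 0.78152×0.95981×0.97237 = 0.316309 + 0.729385 = 1.045694.
Q̄ = (S₀/π) × [bracket] = (589/π) × 1.045694 = 196.05 W/m².
— Configuration B (φ=-38.6°):
sin δ = sin 25.19° × sin 180.3° = -0.00223, so δ = -0.128°.
cos H₀ = −tan(-38.6°) tan(-0.128°) = -0.0018, H₀ = 1.5726 rad.
Bracket: H₀ sin φ sin δ + cos φ cos δ sin H₀ = 1.5726×-0.62388×-0.00223 + 0.78152×1.00000×1.00000 = 0.002188 + 0.781520 = 0.783708.
Q̄ = (S₀/π) × [bracket] = (589/π) × 0.783708 = 146.93 W/m².
Ratio Q̄_A / Q̄_B = 196.05 / 146.93 = 1.334.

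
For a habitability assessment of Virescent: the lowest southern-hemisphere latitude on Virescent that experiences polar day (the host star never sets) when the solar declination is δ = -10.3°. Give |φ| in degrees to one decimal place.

Polar day requires cos H₀ = −tan φ tan δ ≤ −1, i.e. tan φ tan δ ≥ 1.
The boundary is |tan φ| · |tan δ| = 1, so |φ| = 90° − |δ| = 90° − 10.3° = 79.7° in the southern hemisphere.

|φ| = 79.7°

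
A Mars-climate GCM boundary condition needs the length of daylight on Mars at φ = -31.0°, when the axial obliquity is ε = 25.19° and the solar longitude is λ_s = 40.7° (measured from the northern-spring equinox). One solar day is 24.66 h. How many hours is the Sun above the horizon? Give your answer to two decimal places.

Solar declination: sin δ = sin ε · sin λ_s = sin 25.19° × sin 40.7° = 0.27755, so δ = +16.114°.
cos H₀ = −tan φ · tan δ = −tan(-31.0°) × tan(+16.114°) = 0.1736, so H₀ = 1.3963 rad = 80.00°.
Daylight = 2H₀/(2π) × 24.66 h = (1.3963/π) × 24.66 = 10.96 h.

10.96 h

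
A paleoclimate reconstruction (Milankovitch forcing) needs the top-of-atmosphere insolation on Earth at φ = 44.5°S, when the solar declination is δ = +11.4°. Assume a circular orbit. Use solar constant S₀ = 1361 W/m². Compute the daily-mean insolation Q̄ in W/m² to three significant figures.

cos H₀ = −tan(-44.5°) tan(+11.400°) = 0.1981, H₀ = 1.3713 rad.
Bracket: H₀ sin φ sin δ + cos φ cos δ sin H₀ = 1.3713×-0.70091×0.19766 + 0.71325×0.98027×0.98017 = -0.189982 + 0.685313 = 0.495331.
Q̄ = (S₀/π) × [bracket] = (1361/π) × 0.495331 = 214.6 W/m².

Q̄ ≈ 215 W/m²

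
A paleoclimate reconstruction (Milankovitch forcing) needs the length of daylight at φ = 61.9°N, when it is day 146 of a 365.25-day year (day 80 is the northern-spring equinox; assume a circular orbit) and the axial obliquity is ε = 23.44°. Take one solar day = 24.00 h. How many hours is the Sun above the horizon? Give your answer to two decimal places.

18.19 h

Solar longitude: λ_s = 360° × (146 − 80)/365.25 = 65.051°.
sin δ = sin 23.44° × sin 65.051° = 0.36067, so δ = +21.141°.
cos H₀ = −tan φ · tan δ = −tan(+61.9°) × tan(+21.141°) = -0.7242, so H₀ = 2.3807 rad = 136.40°.
Daylight = 2H₀/(2π) × 24.00 h = (2.3807/π) × 24.00 = 18.19 h.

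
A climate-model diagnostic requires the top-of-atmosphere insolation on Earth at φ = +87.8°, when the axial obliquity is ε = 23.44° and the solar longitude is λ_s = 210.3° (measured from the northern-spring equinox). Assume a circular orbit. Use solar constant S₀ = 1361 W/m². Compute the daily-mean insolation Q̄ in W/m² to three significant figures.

Solar declination: sin δ = sin ε · sin λ_s = sin 23.44° × sin 210.3° = -0.20070, so δ = -11.578°.
cos H₀ = −tan(+87.8°) tan(-11.578°) = 5.3327 ≥ 1 ⇒ polar night, H₀ = 0 and Q̄ = 0.

Q̄ ≈ 0.00 W/m²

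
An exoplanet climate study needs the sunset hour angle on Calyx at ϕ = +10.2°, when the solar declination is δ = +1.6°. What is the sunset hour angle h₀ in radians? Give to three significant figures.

h₀ = 1.58 rad

cos h₀ = −tan ϕ · tan δ = −tan(+10.2°) × tan(+1.600°) = -0.0050, so h₀ = 1.5758 rad = 90.29°.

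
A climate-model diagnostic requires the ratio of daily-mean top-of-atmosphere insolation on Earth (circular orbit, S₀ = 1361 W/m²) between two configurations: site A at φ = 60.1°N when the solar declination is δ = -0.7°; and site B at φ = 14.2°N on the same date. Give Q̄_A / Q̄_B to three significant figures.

Q̄_A / Q̄_B ≈ 0.500

— Configuration A (φ=+60.1°):
cos H₀ = −tan(+60.1°) tan(-0.700°) = 0.0212, H₀ = 1.5495 rad.
Bracket: H₀ sin φ sin δ + cos φ cos δ sin H₀ = 1.5495×0.86690×-0.01222 + 0.49849×0.99993×0.99977 = -0.016415 + 0.498340 = 0.481925.
Q̄ = (S₀/π) × [bracket] = (1361/π) × 0.481925 = 208.78 W/m².
— Configuration B (φ=+14.2°):
cos H₀ = −tan(+14.2°) tan(-0.700°) = 0.0031, H₀ = 1.5677 rad.
Bracket: H₀ sin φ sin δ + cos φ cos δ sin H₀ = 1.5677×0.24531×-0.01222 + 0.96945×0.99993×1.00000 = -0.004699 + 0.969382 = 0.964683.
Q̄ = (S₀/π) × [bracket] = (1361/π) × 0.964683 = 417.92 W/m².
Ratio Q̄_A / Q̄_B = 208.78 / 417.92 = 0.4996.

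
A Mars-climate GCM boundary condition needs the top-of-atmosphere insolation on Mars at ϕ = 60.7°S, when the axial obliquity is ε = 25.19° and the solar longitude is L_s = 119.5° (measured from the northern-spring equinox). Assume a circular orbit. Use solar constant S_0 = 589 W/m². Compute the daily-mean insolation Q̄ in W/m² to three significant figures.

Solar declination: sin δ = sin ε · sin L_s = sin 25.19° × sin 119.5° = 0.37044, so δ = +21.743°.
cos h₀ = −tan(-60.7°) tan(+21.743°) = 0.7107, h₀ = 0.7803 rad.
Bracket: h₀ sin ϕ sin δ + cos ϕ cos δ sin h₀ = 0.7803×-0.87207×0.37044 + 0.48938×0.92886×0.70351 = -0.252076 + 0.319791 = 0.067715.
Q̄ = (S_0/π) × [bracket] = (589/π) × 0.067715 = 12.70 W/m².

Q̄ ≈ 12.7 W/m²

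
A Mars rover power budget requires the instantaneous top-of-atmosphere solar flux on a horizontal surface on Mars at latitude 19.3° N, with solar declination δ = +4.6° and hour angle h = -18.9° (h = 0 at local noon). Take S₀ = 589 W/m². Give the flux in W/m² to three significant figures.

cos θ_z = sin φ sin δ + cos φ cos δ cos h = 0.026507 + 0.890040 = 0.916547.
Flux = S₀ · cos θ_z = 589 × 0.916547 = 539.8 W/m².

540 W/m²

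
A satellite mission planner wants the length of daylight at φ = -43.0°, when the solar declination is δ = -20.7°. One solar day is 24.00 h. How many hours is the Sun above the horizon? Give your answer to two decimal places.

cos H₀ = −tan φ · tan δ = −tan(-43.0°) × tan(-20.700°) = -0.3524, so H₀ = 1.9309 rad = 110.63°.
Daylight = 2H₀/(2π) × 24.00 h = (1.9309/π) × 24.00 = 14.75 h.

14.75 h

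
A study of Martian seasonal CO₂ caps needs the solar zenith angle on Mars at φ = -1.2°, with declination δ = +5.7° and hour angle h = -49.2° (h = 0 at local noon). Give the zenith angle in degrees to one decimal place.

θ_z = 49.6°

cos θ_z = sin φ sin δ + cos φ cos δ cos h = -0.002080 + 0.650047 = 0.647967.
θ_z = arccos(0.647967) = 49.6°.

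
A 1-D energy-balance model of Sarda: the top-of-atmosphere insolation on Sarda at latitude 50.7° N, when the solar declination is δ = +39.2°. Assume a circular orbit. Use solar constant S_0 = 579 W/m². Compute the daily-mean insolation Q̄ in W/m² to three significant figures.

cos h₀ = −tan(+50.7°) tan(+39.200°) = -0.9964, h₀ = 3.0572 rad.
Bracket: h₀ sin ϕ sin δ + cos ϕ cos δ sin h₀ = 3.0572×0.77384×0.63203 + 0.63338×0.77494×0.08426 = 1.495246 + 0.041357 = 1.536603.
Q̄ = (S_0/π) × [bracket] = (579/π) × 1.536603 = 283.2 W/m².

Q̄ ≈ 283 W/m²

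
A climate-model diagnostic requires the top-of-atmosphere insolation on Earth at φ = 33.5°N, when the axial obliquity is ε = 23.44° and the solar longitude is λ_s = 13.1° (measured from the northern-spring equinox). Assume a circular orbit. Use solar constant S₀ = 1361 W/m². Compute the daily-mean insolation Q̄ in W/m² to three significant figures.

Q̄ ≈ 394 W/m²

Solar declination: sin δ = sin ε · sin λ_s = sin 23.44° × sin 13.1° = 0.09016, so δ = +5.173°.
cos H₀ = −tan(+33.5°) tan(+5.173°) = -0.0599, H₀ = 1.6308 rad.
Bracket: H₀ sin φ sin δ + cos φ cos δ sin H₀ = 1.6308×0.55194×0.09016 + 0.83389×0.99593×0.99820 = 0.081153 + 0.829001 = 0.910154.
Q̄ = (S₀/π) × [bracket] = (1361/π) × 0.910154 = 394.3 W/m².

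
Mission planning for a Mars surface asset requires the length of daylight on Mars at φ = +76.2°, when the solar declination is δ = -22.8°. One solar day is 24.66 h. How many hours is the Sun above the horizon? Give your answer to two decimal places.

cos H₀ = −tan φ · tan δ = 1.7114 ≥ 1, so the Sun never rises (polar night) and H₀ = 0.
Daylight = 2H₀/(2π) × 24.66 h = (0.0000/π) × 24.66 = 0.00 h.

0.00 h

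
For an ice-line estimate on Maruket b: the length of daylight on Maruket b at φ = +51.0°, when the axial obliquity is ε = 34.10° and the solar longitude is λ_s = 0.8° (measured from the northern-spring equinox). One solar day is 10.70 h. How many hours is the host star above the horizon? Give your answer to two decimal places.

5.38 h

Solar declination: sin δ = sin ε · sin λ_s = sin 34.10° × sin 0.8° = 0.00783, so δ = +0.449°.
cos H₀ = −tan φ · tan δ = −tan(+51.0°) × tan(+0.449°) = -0.0097, so H₀ = 1.5805 rad = 90.55°.
Daylight = 2H₀/(2π) × 10.70 h = (1.5805/π) × 10.70 = 5.38 h.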